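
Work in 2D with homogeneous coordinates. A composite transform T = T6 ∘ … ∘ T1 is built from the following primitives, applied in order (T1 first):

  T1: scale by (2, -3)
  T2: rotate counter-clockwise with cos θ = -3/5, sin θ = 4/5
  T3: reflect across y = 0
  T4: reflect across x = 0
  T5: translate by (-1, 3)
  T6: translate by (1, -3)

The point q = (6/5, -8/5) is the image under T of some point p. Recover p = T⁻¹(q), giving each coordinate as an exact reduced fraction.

T1 = [2 0 0; 0 -3 0; 0 0 1]
T2·T1 = [-6/5 12/5 0; 8/5 9/5 0; 0 0 1]
T3·…·T1 = [-6/5 12/5 0; -8/5 -9/5 0; 0 0 1]
T4·…·T1 = [6/5 -12/5 0; -8/5 -9/5 0; 0 0 1]
T5·…·T1 = [6/5 -12/5 -1; -8/5 -9/5 3; 0 0 1]
T6·…·T1 = [6/5 -12/5 0; -8/5 -9/5 0; 0 0 1]
det M = -6; M⁻¹ = [3/10 -2/5 0; -4/15 -1/5 0; 0 0 1]
M⁻¹ · (6/5, -8/5)ᵀ = (1, 0)ᵀ

p = (1, 0)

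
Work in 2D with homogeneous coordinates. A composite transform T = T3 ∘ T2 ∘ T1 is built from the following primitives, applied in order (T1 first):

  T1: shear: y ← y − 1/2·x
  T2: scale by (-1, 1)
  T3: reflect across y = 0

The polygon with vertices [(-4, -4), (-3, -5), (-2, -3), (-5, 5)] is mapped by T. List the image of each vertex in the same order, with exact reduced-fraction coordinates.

image vertices: (4, 2), (3, 7/2), (2, 2), (5, -15/2)

T1 shear: y ← y − 1/2·x: (-4, -4) → (-4, -2); (-3, -5) → (-3, -7/2); (-2, -3) → (-2, -2); (-5, 5) → (-5, 15/2)
T2 scale by (-1, 1): (-4, -2) → (4, -2); (-3, -7/2) → (3, -7/2); (-2, -2) → (2, -2); (-5, 15/2) → (5, 15/2)
T3 reflect across y = 0: (4, -2) → (4, 2); (3, -7/2) → (3, 7/2); (2, -2) → (2, 2); (5, 15/2) → (5, -15/2)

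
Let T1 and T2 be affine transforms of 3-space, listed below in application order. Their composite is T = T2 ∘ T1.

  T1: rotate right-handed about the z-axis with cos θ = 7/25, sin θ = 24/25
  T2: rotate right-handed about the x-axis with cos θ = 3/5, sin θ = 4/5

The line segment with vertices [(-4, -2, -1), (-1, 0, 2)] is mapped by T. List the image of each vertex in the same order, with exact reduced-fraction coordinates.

image vertices: (4/5, -46/25, -103/25), (-7/25, -272/125, 54/125)

T1 rotate right-handed about the z-axis with cos θ = 7/25, sin θ = 24/25: (-4, -2, -1) → (4/5, -22/5, -1); (-1, 0, 2) → (-7/25, -24/25, 2)
T2 rotate right-handed about the x-axis with cos θ = 3/5, sin θ = 4/5: (4/5, -22/5, -1) → (4/5, -46/25, -103/25); (-7/25, -24/25, 2) → (-7/25, -272/125, 54/125)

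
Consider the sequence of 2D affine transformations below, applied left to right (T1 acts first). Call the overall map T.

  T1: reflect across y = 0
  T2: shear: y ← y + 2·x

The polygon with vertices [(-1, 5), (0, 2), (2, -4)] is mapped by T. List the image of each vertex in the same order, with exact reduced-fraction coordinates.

image vertices: (-1, -7), (0, -2), (2, 8)

T1 reflect across y = 0: (-1, 5) → (-1, -5); (0, 2) → (0, -2); (2, -4) → (2, 4)
T2 shear: y ← y + 2·x: (-1, -5) → (-1, -7); (0, -2) → (0, -2); (2, 4) → (2, 8)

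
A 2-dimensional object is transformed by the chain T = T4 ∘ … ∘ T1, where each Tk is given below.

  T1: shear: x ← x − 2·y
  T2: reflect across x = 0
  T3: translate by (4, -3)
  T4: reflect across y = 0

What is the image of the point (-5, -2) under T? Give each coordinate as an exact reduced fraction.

T(p) = (5, 5)

T1 shear: x ← x − 2·y: (-5, -2) → (-1, -2)
T2 reflect across x = 0: (-1, -2) → (1, -2)
T3 translate by (4, -3): (1, -2) → (5, -5)
T4 reflect across y = 0: (5, -5) → (5, 5)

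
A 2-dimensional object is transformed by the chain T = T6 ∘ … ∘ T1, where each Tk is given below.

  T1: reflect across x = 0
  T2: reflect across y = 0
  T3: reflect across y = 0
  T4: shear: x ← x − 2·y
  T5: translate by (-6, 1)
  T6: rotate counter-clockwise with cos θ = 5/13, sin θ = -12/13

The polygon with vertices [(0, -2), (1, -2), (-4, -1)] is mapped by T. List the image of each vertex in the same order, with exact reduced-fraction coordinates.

image vertices: (-22/13, 19/13), (-27/13, 31/13), (0, 0)

T1 reflect across x = 0: (0, -2) → (0, -2); (1, -2) → (-1, -2); (-4, -1) → (4, -1)
T2 reflect across y = 0: (0, -2) → (0, 2); (-1, -2) → (-1, 2); (4, -1) → (4, 1)
T3 reflect across y = 0: (0, 2) → (0, -2); (-1, 2) → (-1, -2); (4, 1) → (4, -1)
T4 shear: x ← x − 2·y: (0, -2) → (4, -2); (-1, -2) → (3, -2); (4, -1) → (6, -1)
T5 translate by (-6, 1): (4, -2) → (-2, -1); (3, -2) → (-3, -1); (6, -1) → (0, 0)
T6 rotate counter-clockwise with cos θ = 5/13, sin θ = -12/13: (-2, -1) → (-22/13, 19/13); (-3, -1) → (-27/13, 31/13); (0, 0) → (0, 0)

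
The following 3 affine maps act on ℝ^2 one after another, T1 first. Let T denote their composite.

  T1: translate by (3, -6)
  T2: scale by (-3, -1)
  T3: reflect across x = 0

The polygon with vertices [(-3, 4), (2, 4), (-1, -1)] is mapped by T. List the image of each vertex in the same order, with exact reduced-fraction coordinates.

image vertices: (0, 2), (15, 2), (6, 7)

T1 translate by (3, -6): (-3, 4) → (0, -2); (2, 4) → (5, -2); (-1, -1) → (2, -7)
T2 scale by (-3, -1): (0, -2) → (0, 2); (5, -2) → (-15, 2); (2, -7) → (-6, 7)
T3 reflect across x = 0: (0, 2) → (0, 2); (-15, 2) → (15, 2); (-6, 7) → (6, 7)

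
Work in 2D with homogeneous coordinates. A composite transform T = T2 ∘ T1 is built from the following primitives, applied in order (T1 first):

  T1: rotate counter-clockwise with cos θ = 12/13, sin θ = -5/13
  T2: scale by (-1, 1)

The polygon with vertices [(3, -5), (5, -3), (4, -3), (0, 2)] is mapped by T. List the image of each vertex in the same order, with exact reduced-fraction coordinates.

image vertices: (-11/13, -75/13), (-45/13, -61/13), (-33/13, -56/13), (-10/13, 24/13)

T1 rotate counter-clockwise with cos θ = 12/13, sin θ = -5/13: (3, -5) → (11/13, -75/13); (5, -3) → (45/13, -61/13); (4, -3) → (33/13, -56/13); (0, 2) → (10/13, 24/13)
T2 scale by (-1, 1): (11/13, -75/13) → (-11/13, -75/13); (45/13, -61/13) → (-45/13, -61/13); (33/13, -56/13) → (-33/13, -56/13); (10/13, 24/13) → (-10/13, 24/13)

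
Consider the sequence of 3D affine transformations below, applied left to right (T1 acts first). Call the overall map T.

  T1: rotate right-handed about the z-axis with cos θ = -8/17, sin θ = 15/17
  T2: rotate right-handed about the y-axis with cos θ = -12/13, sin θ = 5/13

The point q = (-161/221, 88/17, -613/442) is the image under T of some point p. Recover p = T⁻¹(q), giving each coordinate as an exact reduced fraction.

p = (4, -7/2, 1)

T1 = [-8/17 -15/17 0 0; 15/17 -8/17 0 0; 0 0 1 0; 0 0 0 1]
T2·T1 = [96/221 180/221 5/13 0; 15/17 -8/17 0 0; 40/221 75/221 -12/13 0; 0 0 0 1]
det M = 1; M⁻¹ = [96/221 15/17 40/221 0; 180/221 -8/17 75/221 0; 5/13 0 -12/13 0; 0 0 0 1]
M⁻¹ · (-161/221, 88/17, -613/442)ᵀ = (4, -7/2, 1)ᵀ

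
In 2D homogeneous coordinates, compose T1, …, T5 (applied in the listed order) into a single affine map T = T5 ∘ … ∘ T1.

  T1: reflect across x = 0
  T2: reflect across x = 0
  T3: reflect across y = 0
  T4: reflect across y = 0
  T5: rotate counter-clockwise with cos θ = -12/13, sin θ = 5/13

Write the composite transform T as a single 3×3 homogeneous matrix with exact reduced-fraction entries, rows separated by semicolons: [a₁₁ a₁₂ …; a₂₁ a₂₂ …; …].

T = [-12/13 -5/13 0; 5/13 -12/13 0; 0 0 1]

T1 = [-1 0 0; 0 1 0; 0 0 1]
T2·T1 = [1 0 0; 0 1 0; 0 0 1]
T3·…·T1 = [1 0 0; 0 -1 0; 0 0 1]
T4·…·T1 = [1 0 0; 0 1 0; 0 0 1]
T5·…·T1 = [-12/13 -5/13 0; 5/13 -12/13 0; 0 0 1]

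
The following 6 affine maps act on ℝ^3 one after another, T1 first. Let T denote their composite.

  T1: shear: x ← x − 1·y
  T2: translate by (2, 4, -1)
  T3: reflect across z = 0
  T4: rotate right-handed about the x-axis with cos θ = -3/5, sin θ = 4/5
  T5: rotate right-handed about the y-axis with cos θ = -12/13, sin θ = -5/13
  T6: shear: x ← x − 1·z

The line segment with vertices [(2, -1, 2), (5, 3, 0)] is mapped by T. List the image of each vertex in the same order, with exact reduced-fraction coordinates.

T1 shear: x ← x − 1·y: (2, -1, 2) → (3, -1, 2); (5, 3, 0) → (2, 3, 0)
T2 translate by (2, 4, -1): (3, -1, 2) → (5, 3, 1); (2, 3, 0) → (4, 7, -1)
T3 reflect across z = 0: (5, 3, 1) → (5, 3, -1); (4, 7, -1) → (4, 7, 1)
T4 rotate right-handed about the x-axis with cos θ = -3/5, sin θ = 4/5: (5, 3, -1) → (5, -1, 3); (4, 7, 1) → (4, -5, 5)
T5 rotate right-handed about the y-axis with cos θ = -12/13, sin θ = -5/13: (5, -1, 3) → (-75/13, -1, -11/13); (4, -5, 5) → (-73/13, -5, -40/13)
T6 shear: x ← x − 1·z: (-75/13, -1, -11/13) → (-64/13, -1, -11/13); (-73/13, -5, -40/13) → (-33/13, -5, -40/13)

image vertices: (-64/13, -1, -11/13), (-33/13, -5, -40/13)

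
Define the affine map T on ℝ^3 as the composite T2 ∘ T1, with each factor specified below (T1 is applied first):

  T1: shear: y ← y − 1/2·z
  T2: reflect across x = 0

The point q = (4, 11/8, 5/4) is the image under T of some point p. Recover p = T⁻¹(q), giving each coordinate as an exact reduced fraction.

T1 = [1 0 0 0; 0 1 -1/2 0; 0 0 1 0; 0 0 0 1]
T2·T1 = [-1 0 0 0; 0 1 -1/2 0; 0 0 1 0; 0 0 0 1]
det M = -1; M⁻¹ = [-1 0 0 0; 0 1 1/2 0; 0 0 1 0; 0 0 0 1]
M⁻¹ · (4, 11/8, 5/4)ᵀ = (-4, 2, 5/4)ᵀ

p = (-4, 2, 5/4)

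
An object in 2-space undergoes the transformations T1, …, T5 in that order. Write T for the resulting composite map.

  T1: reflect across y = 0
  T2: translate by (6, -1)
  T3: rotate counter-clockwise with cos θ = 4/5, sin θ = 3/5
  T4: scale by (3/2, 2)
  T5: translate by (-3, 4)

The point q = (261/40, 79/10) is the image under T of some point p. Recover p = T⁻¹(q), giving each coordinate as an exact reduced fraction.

T1 = [1 0 0; 0 -1 0; 0 0 1]
T2·T1 = [1 0 6; 0 -1 -1; 0 0 1]
T3·…·T1 = [4/5 3/5 27/5; 3/5 -4/5 14/5; 0 0 1]
T4·…·T1 = [6/5 9/10 81/10; 6/5 -8/5 28/5; 0 0 1]
T5·…·T1 = [6/5 9/10 51/10; 6/5 -8/5 48/5; 0 0 1]
det M = -3; M⁻¹ = [8/15 3/10 -28/5; 2/5 -2/5 9/5; 0 0 1]
M⁻¹ · (261/40, 79/10)ᵀ = (1/4, 5/4)ᵀ

p = (1/4, 5/4)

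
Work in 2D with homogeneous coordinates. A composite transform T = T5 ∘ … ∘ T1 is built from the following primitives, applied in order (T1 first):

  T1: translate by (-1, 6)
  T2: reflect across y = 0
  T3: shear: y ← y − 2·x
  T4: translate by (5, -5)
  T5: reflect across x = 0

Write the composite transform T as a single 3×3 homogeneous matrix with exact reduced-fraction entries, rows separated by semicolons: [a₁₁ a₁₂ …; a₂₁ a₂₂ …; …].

T1 = [1 0 -1; 0 1 6; 0 0 1]
T2·T1 = [1 0 -1; 0 -1 -6; 0 0 1]
T3·…·T1 = [1 0 -1; -2 -1 -4; 0 0 1]
T4·…·T1 = [1 0 4; -2 -1 -9; 0 0 1]
T5·…·T1 = [-1 0 -4; -2 -1 -9; 0 0 1]

T = [-1 0 -4; -2 -1 -9; 0 0 1]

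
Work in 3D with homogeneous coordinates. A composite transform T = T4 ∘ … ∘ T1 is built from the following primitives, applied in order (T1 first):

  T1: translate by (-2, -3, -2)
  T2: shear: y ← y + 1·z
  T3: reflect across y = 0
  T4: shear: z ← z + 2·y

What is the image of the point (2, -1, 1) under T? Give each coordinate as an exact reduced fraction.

T1 translate by (-2, -3, -2): (2, -1, 1) → (0, -4, -1)
T2 shear: y ← y + 1·z: (0, -4, -1) → (0, -5, -1)
T3 reflect across y = 0: (0, -5, -1) → (0, 5, -1)
T4 shear: z ← z + 2·y: (0, 5, -1) → (0, 5, 9)

T(p) = (0, 5, 9)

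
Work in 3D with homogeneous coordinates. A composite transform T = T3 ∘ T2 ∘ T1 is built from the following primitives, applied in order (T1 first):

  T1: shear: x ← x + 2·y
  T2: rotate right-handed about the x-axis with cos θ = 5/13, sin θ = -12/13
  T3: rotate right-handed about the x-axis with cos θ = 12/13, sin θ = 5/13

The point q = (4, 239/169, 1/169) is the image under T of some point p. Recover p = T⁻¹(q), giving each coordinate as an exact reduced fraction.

T1 = [1 2 0 0; 0 1 0 0; 0 0 1 0; 0 0 0 1]
T2·T1 = [1 2 0 0; 0 5/13 12/13 0; 0 -12/13 5/13 0; 0 0 0 1]
T3·…·T1 = [1 2 0 0; 0 120/169 119/169 0; 0 -119/169 120/169 0; 0 0 0 1]
det M = 1; M⁻¹ = [1 -240/169 238/169 0; 0 120/169 -119/169 0; 0 119/169 120/169 0; 0 0 0 1]
M⁻¹ · (4, 239/169, 1/169)ᵀ = (2, 1, 1)ᵀ

p = (2, 1, 1)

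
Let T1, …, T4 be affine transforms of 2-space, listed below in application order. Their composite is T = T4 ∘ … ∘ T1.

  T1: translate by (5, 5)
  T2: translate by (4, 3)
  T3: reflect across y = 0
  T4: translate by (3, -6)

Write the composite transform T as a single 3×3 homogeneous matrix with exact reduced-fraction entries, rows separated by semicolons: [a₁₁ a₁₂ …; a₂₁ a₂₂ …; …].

T = [1 0 12; 0 -1 -14; 0 0 1]

T1 = [1 0 5; 0 1 5; 0 0 1]
T2·T1 = [1 0 9; 0 1 8; 0 0 1]
T3·…·T1 = [1 0 9; 0 -1 -8; 0 0 1]
T4·…·T1 = [1 0 12; 0 -1 -14; 0 0 1]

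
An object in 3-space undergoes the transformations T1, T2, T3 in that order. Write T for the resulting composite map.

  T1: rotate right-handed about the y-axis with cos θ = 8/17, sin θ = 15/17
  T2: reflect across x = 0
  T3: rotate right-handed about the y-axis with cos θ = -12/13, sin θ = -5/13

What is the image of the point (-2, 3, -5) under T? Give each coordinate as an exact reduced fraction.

T1 rotate right-handed about the y-axis with cos θ = 8/17, sin θ = 15/17: (-2, 3, -5) → (-91/17, 3, -10/17)
T2 reflect across x = 0: (-91/17, 3, -10/17) → (91/17, 3, -10/17)
T3 rotate right-handed about the y-axis with cos θ = -12/13, sin θ = -5/13: (91/17, 3, -10/17) → (-1042/221, 3, 575/221)

T(p) = (-1042/221, 3, 575/221)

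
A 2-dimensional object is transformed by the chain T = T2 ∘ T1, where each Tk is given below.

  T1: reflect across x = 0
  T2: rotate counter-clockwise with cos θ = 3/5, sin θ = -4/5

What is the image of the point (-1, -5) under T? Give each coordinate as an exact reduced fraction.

T(p) = (-17/5, -19/5)

T1 reflect across x = 0: (-1, -5) → (1, -5)
T2 rotate counter-clockwise with cos θ = 3/5, sin θ = -4/5: (1, -5) → (-17/5, -19/5)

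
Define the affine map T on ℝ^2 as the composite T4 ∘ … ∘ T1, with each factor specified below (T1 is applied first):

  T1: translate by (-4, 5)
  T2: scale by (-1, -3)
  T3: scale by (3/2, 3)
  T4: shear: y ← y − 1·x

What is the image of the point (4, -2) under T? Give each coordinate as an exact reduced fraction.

T(p) = (0, -27)

T1 translate by (-4, 5): (4, -2) → (0, 3)
T2 scale by (-1, -3): (0, 3) → (0, -9)
T3 scale by (3/2, 3): (0, -9) → (0, -27)
T4 shear: y ← y − 1·x: (0, -27) → (0, -27)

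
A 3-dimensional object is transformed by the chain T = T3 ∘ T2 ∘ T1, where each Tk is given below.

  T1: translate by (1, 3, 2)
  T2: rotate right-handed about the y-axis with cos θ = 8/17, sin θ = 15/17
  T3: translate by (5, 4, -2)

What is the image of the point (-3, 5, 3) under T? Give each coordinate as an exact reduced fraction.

T(p) = (144/17, 12, 36/17)

T1 translate by (1, 3, 2): (-3, 5, 3) → (-2, 8, 5)
T2 rotate right-handed about the y-axis with cos θ = 8/17, sin θ = 15/17: (-2, 8, 5) → (59/17, 8, 70/17)
T3 translate by (5, 4, -2): (59/17, 8, 70/17) → (144/17, 12, 36/17)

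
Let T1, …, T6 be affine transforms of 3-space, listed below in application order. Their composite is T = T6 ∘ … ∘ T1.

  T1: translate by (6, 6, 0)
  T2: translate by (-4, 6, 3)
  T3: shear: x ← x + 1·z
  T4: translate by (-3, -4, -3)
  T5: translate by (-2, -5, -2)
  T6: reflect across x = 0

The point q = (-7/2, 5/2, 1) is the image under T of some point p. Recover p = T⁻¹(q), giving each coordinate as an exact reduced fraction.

p = (1/2, -1/2, 3)

T1 = [1 0 0 6; 0 1 0 6; 0 0 1 0; 0 0 0 1]
T2·T1 = [1 0 0 2; 0 1 0 12; 0 0 1 3; 0 0 0 1]
T3·…·T1 = [1 0 1 5; 0 1 0 12; 0 0 1 3; 0 0 0 1]
T4·…·T1 = [1 0 1 2; 0 1 0 8; 0 0 1 0; 0 0 0 1]
T5·…·T1 = [1 0 1 0; 0 1 0 3; 0 0 1 -2; 0 0 0 1]
T6·…·T1 = [-1 0 -1 0; 0 1 0 3; 0 0 1 -2; 0 0 0 1]
det M = -1; M⁻¹ = [-1 0 -1 -2; 0 1 0 -3; 0 0 1 2; 0 0 0 1]
M⁻¹ · (-7/2, 5/2, 1)ᵀ = (1/2, -1/2, 3)ᵀ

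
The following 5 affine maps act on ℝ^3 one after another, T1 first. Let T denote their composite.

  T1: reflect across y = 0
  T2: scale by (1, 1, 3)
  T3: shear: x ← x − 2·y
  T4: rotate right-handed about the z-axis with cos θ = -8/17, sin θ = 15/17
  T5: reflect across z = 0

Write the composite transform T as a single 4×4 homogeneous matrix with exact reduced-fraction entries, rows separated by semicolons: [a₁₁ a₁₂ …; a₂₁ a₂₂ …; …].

T1 = [1 0 0 0; 0 -1 0 0; 0 0 1 0; 0 0 0 1]
T2·T1 = [1 0 0 0; 0 -1 0 0; 0 0 3 0; 0 0 0 1]
T3·…·T1 = [1 2 0 0; 0 -1 0 0; 0 0 3 0; 0 0 0 1]
T4·…·T1 = [-8/17 -1/17 0 0; 15/17 38/17 0 0; 0 0 3 0; 0 0 0 1]
T5·…·T1 = [-8/17 -1/17 0 0; 15/17 38/17 0 0; 0 0 -3 0; 0 0 0 1]

T = [-8/17 -1/17 0 0; 15/17 38/17 0 0; 0 0 -3 0; 0 0 0 1]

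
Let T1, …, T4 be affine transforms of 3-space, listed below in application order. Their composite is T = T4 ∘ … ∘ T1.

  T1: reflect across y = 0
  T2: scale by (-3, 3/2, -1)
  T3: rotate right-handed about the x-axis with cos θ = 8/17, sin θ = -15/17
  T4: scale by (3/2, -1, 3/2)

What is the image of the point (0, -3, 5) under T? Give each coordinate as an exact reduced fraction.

T(p) = (0, 39/17, -645/68)

T1 reflect across y = 0: (0, -3, 5) → (0, 3, 5)
T2 scale by (-3, 3/2, -1): (0, 3, 5) → (0, 9/2, -5)
T3 rotate right-handed about the x-axis with cos θ = 8/17, sin θ = -15/17: (0, 9/2, -5) → (0, -39/17, -215/34)
T4 scale by (3/2, -1, 3/2): (0, -39/17, -215/34) → (0, 39/17, -645/68)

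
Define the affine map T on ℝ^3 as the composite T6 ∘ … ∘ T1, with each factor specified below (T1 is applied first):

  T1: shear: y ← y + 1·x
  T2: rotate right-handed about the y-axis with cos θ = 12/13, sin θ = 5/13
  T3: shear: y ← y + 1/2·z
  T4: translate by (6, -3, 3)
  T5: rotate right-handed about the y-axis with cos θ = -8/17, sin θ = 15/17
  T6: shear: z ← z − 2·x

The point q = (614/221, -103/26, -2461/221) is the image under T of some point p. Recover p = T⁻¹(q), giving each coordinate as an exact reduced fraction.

T1 = [1 0 0 0; 1 1 0 0; 0 0 1 0; 0 0 0 1]
T2·T1 = [12/13 0 5/13 0; 1 1 0 0; -5/13 0 12/13 0; 0 0 0 1]
T3·…·T1 = [12/13 0 5/13 0; 21/26 1 6/13 0; -5/13 0 12/13 0; 0 0 0 1]
T4·…·T1 = [12/13 0 5/13 6; 21/26 1 6/13 -3; -5/13 0 12/13 3; 0 0 0 1]
T5·…·T1 = [-171/221 0 140/221 -3/17; 21/26 1 6/13 -3; -140/221 0 -171/221 -114/17; 0 0 0 1]
T6·…·T1 = [-171/221 0 140/221 -3/17; 21/26 1 6/13 -3; 202/221 0 -451/221 -108/17; 0 0 0 1]
det M = 1; M⁻¹ = [-451/221 0 -140/221 -57/13; 915/442 1 192/221 231/26; -202/221 0 -171/221 -66/13; 0 0 0 1]
M⁻¹ · (614/221, -103/26, -2461/221)ᵀ = (-3, 1, 1)ᵀ

p = (-3, 1, 1)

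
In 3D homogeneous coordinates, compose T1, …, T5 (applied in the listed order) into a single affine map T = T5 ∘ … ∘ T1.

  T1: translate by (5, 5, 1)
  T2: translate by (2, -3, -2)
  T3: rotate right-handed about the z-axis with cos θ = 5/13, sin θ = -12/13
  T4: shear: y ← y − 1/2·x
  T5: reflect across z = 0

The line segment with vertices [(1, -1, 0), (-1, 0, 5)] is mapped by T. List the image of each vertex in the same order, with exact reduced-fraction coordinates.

T1 translate by (5, 5, 1): (1, -1, 0) → (6, 4, 1); (-1, 0, 5) → (4, 5, 6)
T2 translate by (2, -3, -2): (6, 4, 1) → (8, 1, -1); (4, 5, 6) → (6, 2, 4)
T3 rotate right-handed about the z-axis with cos θ = 5/13, sin θ = -12/13: (8, 1, -1) → (4, -7, -1); (6, 2, 4) → (54/13, -62/13, 4)
T4 shear: y ← y − 1/2·x: (4, -7, -1) → (4, -9, -1); (54/13, -62/13, 4) → (54/13, -89/13, 4)
T5 reflect across z = 0: (4, -9, -1) → (4, -9, 1); (54/13, -89/13, 4) → (54/13, -89/13, -4)

image vertices: (4, -9, 1), (54/13, -89/13, -4)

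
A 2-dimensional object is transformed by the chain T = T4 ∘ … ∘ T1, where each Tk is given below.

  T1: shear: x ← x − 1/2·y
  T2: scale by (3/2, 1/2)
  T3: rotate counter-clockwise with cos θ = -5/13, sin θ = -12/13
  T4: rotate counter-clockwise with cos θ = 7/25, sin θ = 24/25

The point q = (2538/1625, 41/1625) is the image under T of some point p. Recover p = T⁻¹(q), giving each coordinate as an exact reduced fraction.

T1 = [1 -1/2 0; 0 1 0; 0 0 1]
T2·T1 = [3/2 -3/4 0; 0 1/2 0; 0 0 1]
T3·…·T1 = [-15/26 3/4 0; -18/13 1/2 0; 0 0 1]
T4·…·T1 = [759/650 -27/100 0; -306/325 43/50 0; 0 0 1]
det M = 3/4; M⁻¹ = [86/75 9/25 0; 408/325 506/325 0; 0 0 1]
M⁻¹ · (2538/1625, 41/1625)ᵀ = (9/5, 2)ᵀ

p = (9/5, 2)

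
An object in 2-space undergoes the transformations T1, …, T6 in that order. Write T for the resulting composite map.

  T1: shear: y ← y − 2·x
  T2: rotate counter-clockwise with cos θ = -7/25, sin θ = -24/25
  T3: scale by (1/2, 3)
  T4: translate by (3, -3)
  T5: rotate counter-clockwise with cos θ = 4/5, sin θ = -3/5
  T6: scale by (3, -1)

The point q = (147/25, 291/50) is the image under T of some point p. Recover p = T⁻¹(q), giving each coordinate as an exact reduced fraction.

p = (-1, 2)

T1 = [1 0 0; -2 1 0; 0 0 1]
T2·T1 = [-11/5 24/25 0; -2/5 -7/25 0; 0 0 1]
T3·…·T1 = [-11/10 12/25 0; -6/5 -21/25 0; 0 0 1]
T4·…·T1 = [-11/10 12/25 3; -6/5 -21/25 -3; 0 0 1]
T5·…·T1 = [-8/5 -3/25 3/5; -3/10 -24/25 -21/5; 0 0 1]
T6·…·T1 = [-24/5 -9/25 9/5; 3/10 24/25 21/5; 0 0 1]
det M = -9/2; M⁻¹ = [-16/75 -2/25 18/25; 1/15 16/15 -23/5; 0 0 1]
M⁻¹ · (147/25, 291/50)ᵀ = (-1, 2)ᵀ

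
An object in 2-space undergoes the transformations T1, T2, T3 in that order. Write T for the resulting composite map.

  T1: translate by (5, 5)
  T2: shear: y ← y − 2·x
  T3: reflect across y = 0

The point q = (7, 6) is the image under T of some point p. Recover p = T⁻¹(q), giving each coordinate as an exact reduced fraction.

p = (2, 3)

T1 = [1 0 5; 0 1 5; 0 0 1]
T2·T1 = [1 0 5; -2 1 -5; 0 0 1]
T3·…·T1 = [1 0 5; 2 -1 5; 0 0 1]
det M = -1; M⁻¹ = [1 0 -5; 2 -1 -5; 0 0 1]
M⁻¹ · (7, 6)ᵀ = (2, 3)ᵀ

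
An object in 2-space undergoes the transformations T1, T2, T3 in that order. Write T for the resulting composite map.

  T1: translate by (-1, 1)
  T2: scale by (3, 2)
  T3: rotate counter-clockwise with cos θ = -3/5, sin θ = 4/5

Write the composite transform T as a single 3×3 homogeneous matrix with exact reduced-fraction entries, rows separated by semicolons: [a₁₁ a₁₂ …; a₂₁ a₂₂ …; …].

T = [-9/5 -8/5 1/5; 12/5 -6/5 -18/5; 0 0 1]

T1 = [1 0 -1; 0 1 1; 0 0 1]
T2·T1 = [3 0 -3; 0 2 2; 0 0 1]
T3·…·T1 = [-9/5 -8/5 1/5; 12/5 -6/5 -18/5; 0 0 1]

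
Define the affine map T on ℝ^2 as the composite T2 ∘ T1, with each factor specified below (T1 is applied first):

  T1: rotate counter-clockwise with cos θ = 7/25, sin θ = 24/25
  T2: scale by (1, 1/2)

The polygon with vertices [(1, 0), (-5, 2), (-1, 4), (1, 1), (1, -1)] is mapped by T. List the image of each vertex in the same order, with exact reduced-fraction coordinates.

image vertices: (7/25, 12/25), (-83/25, -53/25), (-103/25, 2/25), (-17/25, 31/50), (31/25, 17/50)

T1 rotate counter-clockwise with cos θ = 7/25, sin θ = 24/25: (1, 0) → (7/25, 24/25); (-5, 2) → (-83/25, -106/25); (-1, 4) → (-103/25, 4/25); (1, 1) → (-17/25, 31/25); (1, -1) → (31/25, 17/25)
T2 scale by (1, 1/2): (7/25, 24/25) → (7/25, 12/25); (-83/25, -106/25) → (-83/25, -53/25); (-103/25, 4/25) → (-103/25, 2/25); (-17/25, 31/25) → (-17/25, 31/50); (31/25, 17/25) → (31/25, 17/50)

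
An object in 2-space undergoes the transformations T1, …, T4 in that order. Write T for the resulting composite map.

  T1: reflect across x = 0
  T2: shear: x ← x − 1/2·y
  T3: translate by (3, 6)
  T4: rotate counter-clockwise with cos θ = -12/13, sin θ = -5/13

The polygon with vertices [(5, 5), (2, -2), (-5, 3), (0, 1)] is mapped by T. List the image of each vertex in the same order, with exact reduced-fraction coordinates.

image vertices: (109/13, -219/26), (-4/13, -58/13), (-33/13, -281/26), (5/13, -193/26)

T1 reflect across x = 0: (5, 5) → (-5, 5); (2, -2) → (-2, -2); (-5, 3) → (5, 3); (0, 1) → (0, 1)
T2 shear: x ← x − 1/2·y: (-5, 5) → (-15/2, 5); (-2, -2) → (-1, -2); (5, 3) → (7/2, 3); (0, 1) → (-1/2, 1)
T3 translate by (3, 6): (-15/2, 5) → (-9/2, 11); (-1, -2) → (2, 4); (7/2, 3) → (13/2, 9); (-1/2, 1) → (5/2, 7)
T4 rotate counter-clockwise with cos θ = -12/13, sin θ = -5/13: (-9/2, 11) → (109/13, -219/26); (2, 4) → (-4/13, -58/13); (13/2, 9) → (-33/13, -281/26); (5/2, 7) → (5/13, -193/26)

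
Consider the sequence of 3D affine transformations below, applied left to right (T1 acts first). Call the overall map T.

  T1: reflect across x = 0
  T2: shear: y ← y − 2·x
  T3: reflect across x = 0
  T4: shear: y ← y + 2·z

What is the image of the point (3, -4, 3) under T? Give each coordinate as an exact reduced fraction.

T1 reflect across x = 0: (3, -4, 3) → (-3, -4, 3)
T2 shear: y ← y − 2·x: (-3, -4, 3) → (-3, 2, 3)
T3 reflect across x = 0: (-3, 2, 3) → (3, 2, 3)
T4 shear: y ← y + 2·z: (3, 2, 3) → (3, 8, 3)

T(p) = (3, 8, 3)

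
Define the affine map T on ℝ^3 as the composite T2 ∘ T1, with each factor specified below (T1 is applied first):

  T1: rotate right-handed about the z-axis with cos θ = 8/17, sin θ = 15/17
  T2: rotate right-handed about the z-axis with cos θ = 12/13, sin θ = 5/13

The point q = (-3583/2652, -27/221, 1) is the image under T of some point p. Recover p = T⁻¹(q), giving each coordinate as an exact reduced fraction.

p = (-1/4, 4/3, 1)

T1 = [8/17 -15/17 0 0; 15/17 8/17 0 0; 0 0 1 0; 0 0 0 1]
T2·T1 = [21/221 -220/221 0 0; 220/221 21/221 0 0; 0 0 1 0; 0 0 0 1]
det M = 1; M⁻¹ = [21/221 220/221 0 0; -220/221 21/221 0 0; 0 0 1 0; 0 0 0 1]
M⁻¹ · (-3583/2652, -27/221, 1)ᵀ = (-1/4, 4/3, 1)ᵀ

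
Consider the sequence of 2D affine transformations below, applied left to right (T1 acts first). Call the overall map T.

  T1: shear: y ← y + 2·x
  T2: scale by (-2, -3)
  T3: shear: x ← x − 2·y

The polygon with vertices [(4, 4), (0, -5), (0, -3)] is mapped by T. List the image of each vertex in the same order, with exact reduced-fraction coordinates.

T1 shear: y ← y + 2·x: (4, 4) → (4, 12); (0, -5) → (0, -5); (0, -3) → (0, -3)
T2 scale by (-2, -3): (4, 12) → (-8, -36); (0, -5) → (0, 15); (0, -3) → (0, 9)
T3 shear: x ← x − 2·y: (-8, -36) → (64, -36); (0, 15) → (-30, 15); (0, 9) → (-18, 9)

image vertices: (64, -36), (-30, 15), (-18, 9)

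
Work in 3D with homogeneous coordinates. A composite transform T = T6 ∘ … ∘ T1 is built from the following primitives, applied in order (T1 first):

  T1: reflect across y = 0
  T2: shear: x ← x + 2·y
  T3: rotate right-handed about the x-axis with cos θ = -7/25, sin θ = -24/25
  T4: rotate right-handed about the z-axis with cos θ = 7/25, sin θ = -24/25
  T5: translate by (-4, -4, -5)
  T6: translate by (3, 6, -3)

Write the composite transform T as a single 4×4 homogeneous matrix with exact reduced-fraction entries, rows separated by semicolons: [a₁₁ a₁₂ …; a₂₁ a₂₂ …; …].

T1 = [1 0 0 0; 0 -1 0 0; 0 0 1 0; 0 0 0 1]
T2·T1 = [1 -2 0 0; 0 -1 0 0; 0 0 1 0; 0 0 0 1]
T3·…·T1 = [1 -2 0 0; 0 7/25 24/25 0; 0 24/25 -7/25 0; 0 0 0 1]
T4·…·T1 = [7/25 -182/625 576/625 0; -24/25 1249/625 168/625 0; 0 24/25 -7/25 0; 0 0 0 1]
T5·…·T1 = [7/25 -182/625 576/625 -4; -24/25 1249/625 168/625 -4; 0 24/25 -7/25 -5; 0 0 0 1]
T6·…·T1 = [7/25 -182/625 576/625 -1; -24/25 1249/625 168/625 2; 0 24/25 -7/25 -8; 0 0 0 1]

T = [7/25 -182/625 576/625 -1; -24/25 1249/625 168/625 2; 0 24/25 -7/25 -8; 0 0 0 1]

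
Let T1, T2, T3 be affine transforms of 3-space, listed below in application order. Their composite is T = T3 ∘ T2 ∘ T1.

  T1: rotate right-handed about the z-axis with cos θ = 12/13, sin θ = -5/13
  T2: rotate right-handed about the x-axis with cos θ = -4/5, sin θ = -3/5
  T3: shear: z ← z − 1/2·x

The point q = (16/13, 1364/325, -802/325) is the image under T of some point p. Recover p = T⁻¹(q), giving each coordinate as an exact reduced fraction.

p = (2, -8/5, 4)

T1 = [12/13 5/13 0 0; -5/13 12/13 0 0; 0 0 1 0; 0 0 0 1]
T2·T1 = [12/13 5/13 0 0; 4/13 -48/65 3/5 0; 3/13 -36/65 -4/5 0; 0 0 0 1]
T3·…·T1 = [12/13 5/13 0 0; 4/13 -48/65 3/5 0; -3/13 -97/130 -4/5 0; 0 0 0 1]
det M = 1; M⁻¹ = [27/26 4/13 3/13 0; 7/65 -48/65 -36/65 0; -2/5 3/5 -4/5 0; 0 0 0 1]
M⁻¹ · (16/13, 1364/325, -802/325)ᵀ = (2, -8/5, 4)ᵀ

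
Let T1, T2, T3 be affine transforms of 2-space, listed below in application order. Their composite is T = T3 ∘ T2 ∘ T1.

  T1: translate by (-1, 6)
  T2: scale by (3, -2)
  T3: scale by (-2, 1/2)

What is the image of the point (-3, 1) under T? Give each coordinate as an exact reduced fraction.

T1 translate by (-1, 6): (-3, 1) → (-4, 7)
T2 scale by (3, -2): (-4, 7) → (-12, -14)
T3 scale by (-2, 1/2): (-12, -14) → (24, -7)

T(p) = (24, -7)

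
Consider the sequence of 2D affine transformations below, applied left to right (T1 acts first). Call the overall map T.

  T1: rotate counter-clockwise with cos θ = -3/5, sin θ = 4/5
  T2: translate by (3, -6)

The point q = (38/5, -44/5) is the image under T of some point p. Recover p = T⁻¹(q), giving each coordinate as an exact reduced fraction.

T1 = [-3/5 -4/5 0; 4/5 -3/5 0; 0 0 1]
T2·T1 = [-3/5 -4/5 3; 4/5 -3/5 -6; 0 0 1]
det M = 1; M⁻¹ = [-3/5 4/5 33/5; -4/5 -3/5 -6/5; 0 0 1]
M⁻¹ · (38/5, -44/5)ᵀ = (-5, -2)ᵀ

p = (-5, -2)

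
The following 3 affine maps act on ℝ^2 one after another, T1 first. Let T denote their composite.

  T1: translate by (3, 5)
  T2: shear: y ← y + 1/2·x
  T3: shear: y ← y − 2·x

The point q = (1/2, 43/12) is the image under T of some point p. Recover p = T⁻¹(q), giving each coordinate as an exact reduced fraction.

p = (-5/2, -2/3)

T1 = [1 0 3; 0 1 5; 0 0 1]
T2·T1 = [1 0 3; 1/2 1 13/2; 0 0 1]
T3·…·T1 = [1 0 3; -3/2 1 1/2; 0 0 1]
det M = 1; M⁻¹ = [1 0 -3; 3/2 1 -5; 0 0 1]
M⁻¹ · (1/2, 43/12)ᵀ = (-5/2, -2/3)ᵀ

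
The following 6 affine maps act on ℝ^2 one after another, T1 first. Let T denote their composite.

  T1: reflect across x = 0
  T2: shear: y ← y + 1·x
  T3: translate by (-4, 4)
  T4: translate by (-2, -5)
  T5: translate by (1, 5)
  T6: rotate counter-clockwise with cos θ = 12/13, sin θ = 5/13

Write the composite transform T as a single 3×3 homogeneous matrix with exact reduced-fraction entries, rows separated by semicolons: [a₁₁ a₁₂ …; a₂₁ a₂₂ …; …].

T1 = [-1 0 0; 0 1 0; 0 0 1]
T2·T1 = [-1 0 0; -1 1 0; 0 0 1]
T3·…·T1 = [-1 0 -4; -1 1 4; 0 0 1]
T4·…·T1 = [-1 0 -6; -1 1 -1; 0 0 1]
T5·…·T1 = [-1 0 -5; -1 1 4; 0 0 1]
T6·…·T1 = [-7/13 -5/13 -80/13; -17/13 12/13 23/13; 0 0 1]

T = [-7/13 -5/13 -80/13; -17/13 12/13 23/13; 0 0 1]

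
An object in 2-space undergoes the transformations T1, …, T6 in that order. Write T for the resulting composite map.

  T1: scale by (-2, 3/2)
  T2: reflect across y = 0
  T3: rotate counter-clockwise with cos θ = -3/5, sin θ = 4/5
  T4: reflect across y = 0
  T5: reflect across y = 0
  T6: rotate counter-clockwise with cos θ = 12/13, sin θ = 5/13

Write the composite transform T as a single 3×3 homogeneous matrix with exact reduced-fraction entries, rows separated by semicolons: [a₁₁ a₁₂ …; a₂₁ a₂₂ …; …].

T1 = [-2 0 0; 0 3/2 0; 0 0 1]
T2·T1 = [-2 0 0; 0 -3/2 0; 0 0 1]
T3·…·T1 = [6/5 6/5 0; -8/5 9/10 0; 0 0 1]
T4·…·T1 = [6/5 6/5 0; 8/5 -9/10 0; 0 0 1]
T5·…·T1 = [6/5 6/5 0; -8/5 9/10 0; 0 0 1]
T6·…·T1 = [112/65 99/130 0; -66/65 84/65 0; 0 0 1]

T = [112/65 99/130 0; -66/65 84/65 0; 0 0 1]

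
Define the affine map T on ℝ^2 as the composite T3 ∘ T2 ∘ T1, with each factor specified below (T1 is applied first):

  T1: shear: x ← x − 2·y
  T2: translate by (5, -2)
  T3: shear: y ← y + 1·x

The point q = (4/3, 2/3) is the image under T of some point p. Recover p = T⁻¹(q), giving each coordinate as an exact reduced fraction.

T1 = [1 -2 0; 0 1 0; 0 0 1]
T2·T1 = [1 -2 5; 0 1 -2; 0 0 1]
T3·…·T1 = [1 -2 5; 1 -1 3; 0 0 1]
det M = 1; M⁻¹ = [-1 2 -1; -1 1 2; 0 0 1]
M⁻¹ · (4/3, 2/3)ᵀ = (-1, 4/3)ᵀ

p = (-1, 4/3)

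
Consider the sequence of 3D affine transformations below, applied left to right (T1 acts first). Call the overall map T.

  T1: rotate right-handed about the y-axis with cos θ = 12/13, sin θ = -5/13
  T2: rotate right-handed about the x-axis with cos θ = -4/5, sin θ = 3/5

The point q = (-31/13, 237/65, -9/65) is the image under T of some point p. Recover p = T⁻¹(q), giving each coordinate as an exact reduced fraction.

p = (-3, -3, -1)

T1 = [12/13 0 -5/13 0; 0 1 0 0; 5/13 0 12/13 0; 0 0 0 1]
T2·T1 = [12/13 0 -5/13 0; -3/13 -4/5 -36/65 0; -4/13 3/5 -48/65 0; 0 0 0 1]
det M = 1; M⁻¹ = [12/13 -3/13 -4/13 0; 0 -4/5 3/5 0; -5/13 -36/65 -48/65 0; 0 0 0 1]
M⁻¹ · (-31/13, 237/65, -9/65)ᵀ = (-3, -3, -1)ᵀ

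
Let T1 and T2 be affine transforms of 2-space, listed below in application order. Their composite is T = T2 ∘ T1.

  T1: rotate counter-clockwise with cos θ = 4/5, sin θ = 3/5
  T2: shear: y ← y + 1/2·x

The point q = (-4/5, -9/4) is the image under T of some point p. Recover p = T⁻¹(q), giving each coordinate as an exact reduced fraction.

T1 = [4/5 -3/5 0; 3/5 4/5 0; 0 0 1]
T2·T1 = [4/5 -3/5 0; 1 1/2 0; 0 0 1]
det M = 1; M⁻¹ = [1/2 3/5 0; -1 4/5 0; 0 0 1]
M⁻¹ · (-4/5, -9/4)ᵀ = (-7/4, -1)ᵀ

p = (-7/4, -1)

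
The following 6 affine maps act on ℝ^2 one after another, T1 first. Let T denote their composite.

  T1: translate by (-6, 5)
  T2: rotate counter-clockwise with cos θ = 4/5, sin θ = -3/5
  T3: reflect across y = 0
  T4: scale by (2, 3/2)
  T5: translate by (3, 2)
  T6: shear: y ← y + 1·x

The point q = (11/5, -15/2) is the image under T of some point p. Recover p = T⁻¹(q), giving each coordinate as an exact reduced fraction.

p = (1, 1)

T1 = [1 0 -6; 0 1 5; 0 0 1]
T2·T1 = [4/5 3/5 -9/5; -3/5 4/5 38/5; 0 0 1]
T3·…·T1 = [4/5 3/5 -9/5; 3/5 -4/5 -38/5; 0 0 1]
T4·…·T1 = [8/5 6/5 -18/5; 9/10 -6/5 -57/5; 0 0 1]
T5·…·T1 = [8/5 6/5 -3/5; 9/10 -6/5 -47/5; 0 0 1]
T6·…·T1 = [8/5 6/5 -3/5; 5/2 0 -10; 0 0 1]
det M = -3; M⁻¹ = [0 2/5 4; 5/6 -8/15 -29/6; 0 0 1]
M⁻¹ · (11/5, -15/2)ᵀ = (1, 1)ᵀ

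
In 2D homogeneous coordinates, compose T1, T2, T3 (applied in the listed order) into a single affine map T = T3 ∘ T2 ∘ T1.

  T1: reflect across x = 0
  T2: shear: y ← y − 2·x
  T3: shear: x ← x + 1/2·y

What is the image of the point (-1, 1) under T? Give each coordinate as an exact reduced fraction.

T1 reflect across x = 0: (-1, 1) → (1, 1)
T2 shear: y ← y − 2·x: (1, 1) → (1, -1)
T3 shear: x ← x + 1/2·y: (1, -1) → (1/2, -1)

T(p) = (1/2, -1)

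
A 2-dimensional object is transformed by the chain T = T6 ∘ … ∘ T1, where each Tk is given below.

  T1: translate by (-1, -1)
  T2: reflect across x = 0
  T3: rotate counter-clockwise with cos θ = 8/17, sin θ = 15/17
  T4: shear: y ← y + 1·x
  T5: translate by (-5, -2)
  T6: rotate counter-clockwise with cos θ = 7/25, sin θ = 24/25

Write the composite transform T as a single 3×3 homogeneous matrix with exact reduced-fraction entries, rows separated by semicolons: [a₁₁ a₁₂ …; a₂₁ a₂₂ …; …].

T1 = [1 0 -1; 0 1 -1; 0 0 1]
T2·T1 = [-1 0 1; 0 1 -1; 0 0 1]
T3·…·T1 = [-8/17 -15/17 23/17; -15/17 8/17 7/17; 0 0 1]
T4·…·T1 = [-8/17 -15/17 23/17; -23/17 -7/17 30/17; 0 0 1]
T5·…·T1 = [-8/17 -15/17 -62/17; -23/17 -7/17 -4/17; 0 0 1]
T6·…·T1 = [496/425 63/425 -338/425; -353/425 -409/425 -1516/425; 0 0 1]

T = [496/425 63/425 -338/425; -353/425 -409/425 -1516/425; 0 0 1]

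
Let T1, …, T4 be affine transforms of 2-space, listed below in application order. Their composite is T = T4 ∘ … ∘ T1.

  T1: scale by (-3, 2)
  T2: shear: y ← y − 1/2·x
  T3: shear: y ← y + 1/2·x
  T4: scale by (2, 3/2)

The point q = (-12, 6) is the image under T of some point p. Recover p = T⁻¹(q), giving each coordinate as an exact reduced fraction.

T1 = [-3 0 0; 0 2 0; 0 0 1]
T2·T1 = [-3 0 0; 3/2 2 0; 0 0 1]
T3·…·T1 = [-3 0 0; 0 2 0; 0 0 1]
T4·…·T1 = [-6 0 0; 0 3 0; 0 0 1]
det M = -18; M⁻¹ = [-1/6 0 0; 0 1/3 0; 0 0 1]
M⁻¹ · (-12, 6)ᵀ = (2, 2)ᵀ

p = (2, 2)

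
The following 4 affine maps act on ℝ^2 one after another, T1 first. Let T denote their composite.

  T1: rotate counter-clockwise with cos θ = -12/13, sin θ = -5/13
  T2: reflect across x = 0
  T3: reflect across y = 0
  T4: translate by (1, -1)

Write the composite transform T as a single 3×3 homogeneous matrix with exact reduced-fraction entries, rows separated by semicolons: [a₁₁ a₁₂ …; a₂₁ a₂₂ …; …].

T1 = [-12/13 5/13 0; -5/13 -12/13 0; 0 0 1]
T2·T1 = [12/13 -5/13 0; -5/13 -12/13 0; 0 0 1]
T3·…·T1 = [12/13 -5/13 0; 5/13 12/13 0; 0 0 1]
T4·…·T1 = [12/13 -5/13 1; 5/13 12/13 -1; 0 0 1]

T = [12/13 -5/13 1; 5/13 12/13 -1; 0 0 1]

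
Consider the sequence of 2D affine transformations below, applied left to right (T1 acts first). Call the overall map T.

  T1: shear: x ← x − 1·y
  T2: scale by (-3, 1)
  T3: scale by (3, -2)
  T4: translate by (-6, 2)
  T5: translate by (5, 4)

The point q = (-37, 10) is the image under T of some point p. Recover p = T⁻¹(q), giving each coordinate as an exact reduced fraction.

T1 = [1 -1 0; 0 1 0; 0 0 1]
T2·T1 = [-3 3 0; 0 1 0; 0 0 1]
T3·…·T1 = [-9 9 0; 0 -2 0; 0 0 1]
T4·…·T1 = [-9 9 -6; 0 -2 2; 0 0 1]
T5·…·T1 = [-9 9 -1; 0 -2 6; 0 0 1]
det M = 18; M⁻¹ = [-1/9 -1/2 26/9; 0 -1/2 3; 0 0 1]
M⁻¹ · (-37, 10)ᵀ = (2, -2)ᵀ

p = (2, -2)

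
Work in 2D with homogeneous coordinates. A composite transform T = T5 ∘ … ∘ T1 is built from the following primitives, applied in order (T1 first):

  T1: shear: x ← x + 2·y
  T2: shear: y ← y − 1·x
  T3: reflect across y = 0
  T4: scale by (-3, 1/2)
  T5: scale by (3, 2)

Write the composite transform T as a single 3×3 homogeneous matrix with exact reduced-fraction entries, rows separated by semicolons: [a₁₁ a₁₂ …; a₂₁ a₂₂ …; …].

T = [-9 -18 0; 1 1 0; 0 0 1]

T1 = [1 2 0; 0 1 0; 0 0 1]
T2·T1 = [1 2 0; -1 -1 0; 0 0 1]
T3·…·T1 = [1 2 0; 1 1 0; 0 0 1]
T4·…·T1 = [-3 -6 0; 1/2 1/2 0; 0 0 1]
T5·…·T1 = [-9 -18 0; 1 1 0; 0 0 1]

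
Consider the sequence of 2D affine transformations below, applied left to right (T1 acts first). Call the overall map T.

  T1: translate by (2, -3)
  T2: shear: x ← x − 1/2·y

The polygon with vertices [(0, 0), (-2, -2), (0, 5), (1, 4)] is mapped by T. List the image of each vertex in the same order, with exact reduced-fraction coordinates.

image vertices: (7/2, -3), (5/2, -5), (1, 2), (5/2, 1)

T1 translate by (2, -3): (0, 0) → (2, -3); (-2, -2) → (0, -5); (0, 5) → (2, 2); (1, 4) → (3, 1)
T2 shear: x ← x − 1/2·y: (2, -3) → (7/2, -3); (0, -5) → (5/2, -5); (2, 2) → (1, 2); (3, 1) → (5/2, 1)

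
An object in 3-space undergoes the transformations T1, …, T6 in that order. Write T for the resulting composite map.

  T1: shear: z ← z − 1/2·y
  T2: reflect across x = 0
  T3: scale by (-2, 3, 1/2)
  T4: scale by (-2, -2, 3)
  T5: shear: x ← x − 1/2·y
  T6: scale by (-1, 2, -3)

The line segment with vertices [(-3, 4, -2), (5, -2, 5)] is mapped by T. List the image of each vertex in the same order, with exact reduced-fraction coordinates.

T1 shear: z ← z − 1/2·y: (-3, 4, -2) → (-3, 4, -4); (5, -2, 5) → (5, -2, 6)
T2 reflect across x = 0: (-3, 4, -4) → (3, 4, -4); (5, -2, 6) → (-5, -2, 6)
T3 scale by (-2, 3, 1/2): (3, 4, -4) → (-6, 12, -2); (-5, -2, 6) → (10, -6, 3)
T4 scale by (-2, -2, 3): (-6, 12, -2) → (12, -24, -6); (10, -6, 3) → (-20, 12, 9)
T5 shear: x ← x − 1/2·y: (12, -24, -6) → (24, -24, -6); (-20, 12, 9) → (-26, 12, 9)
T6 scale by (-1, 2, -3): (24, -24, -6) → (-24, -48, 18); (-26, 12, 9) → (26, 24, -27)

image vertices: (-24, -48, 18), (26, 24, -27)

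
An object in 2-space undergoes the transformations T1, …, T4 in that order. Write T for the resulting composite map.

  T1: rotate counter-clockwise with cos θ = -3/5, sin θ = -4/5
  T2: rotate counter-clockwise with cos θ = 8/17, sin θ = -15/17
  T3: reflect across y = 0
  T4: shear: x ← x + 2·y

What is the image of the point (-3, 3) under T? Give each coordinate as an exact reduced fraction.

T(p) = (159/17, 291/85)

T1 rotate counter-clockwise with cos θ = -3/5, sin θ = -4/5: (-3, 3) → (21/5, 3/5)
T2 rotate counter-clockwise with cos θ = 8/17, sin θ = -15/17: (21/5, 3/5) → (213/85, -291/85)
T3 reflect across y = 0: (213/85, -291/85) → (213/85, 291/85)
T4 shear: x ← x + 2·y: (213/85, 291/85) → (159/17, 291/85)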